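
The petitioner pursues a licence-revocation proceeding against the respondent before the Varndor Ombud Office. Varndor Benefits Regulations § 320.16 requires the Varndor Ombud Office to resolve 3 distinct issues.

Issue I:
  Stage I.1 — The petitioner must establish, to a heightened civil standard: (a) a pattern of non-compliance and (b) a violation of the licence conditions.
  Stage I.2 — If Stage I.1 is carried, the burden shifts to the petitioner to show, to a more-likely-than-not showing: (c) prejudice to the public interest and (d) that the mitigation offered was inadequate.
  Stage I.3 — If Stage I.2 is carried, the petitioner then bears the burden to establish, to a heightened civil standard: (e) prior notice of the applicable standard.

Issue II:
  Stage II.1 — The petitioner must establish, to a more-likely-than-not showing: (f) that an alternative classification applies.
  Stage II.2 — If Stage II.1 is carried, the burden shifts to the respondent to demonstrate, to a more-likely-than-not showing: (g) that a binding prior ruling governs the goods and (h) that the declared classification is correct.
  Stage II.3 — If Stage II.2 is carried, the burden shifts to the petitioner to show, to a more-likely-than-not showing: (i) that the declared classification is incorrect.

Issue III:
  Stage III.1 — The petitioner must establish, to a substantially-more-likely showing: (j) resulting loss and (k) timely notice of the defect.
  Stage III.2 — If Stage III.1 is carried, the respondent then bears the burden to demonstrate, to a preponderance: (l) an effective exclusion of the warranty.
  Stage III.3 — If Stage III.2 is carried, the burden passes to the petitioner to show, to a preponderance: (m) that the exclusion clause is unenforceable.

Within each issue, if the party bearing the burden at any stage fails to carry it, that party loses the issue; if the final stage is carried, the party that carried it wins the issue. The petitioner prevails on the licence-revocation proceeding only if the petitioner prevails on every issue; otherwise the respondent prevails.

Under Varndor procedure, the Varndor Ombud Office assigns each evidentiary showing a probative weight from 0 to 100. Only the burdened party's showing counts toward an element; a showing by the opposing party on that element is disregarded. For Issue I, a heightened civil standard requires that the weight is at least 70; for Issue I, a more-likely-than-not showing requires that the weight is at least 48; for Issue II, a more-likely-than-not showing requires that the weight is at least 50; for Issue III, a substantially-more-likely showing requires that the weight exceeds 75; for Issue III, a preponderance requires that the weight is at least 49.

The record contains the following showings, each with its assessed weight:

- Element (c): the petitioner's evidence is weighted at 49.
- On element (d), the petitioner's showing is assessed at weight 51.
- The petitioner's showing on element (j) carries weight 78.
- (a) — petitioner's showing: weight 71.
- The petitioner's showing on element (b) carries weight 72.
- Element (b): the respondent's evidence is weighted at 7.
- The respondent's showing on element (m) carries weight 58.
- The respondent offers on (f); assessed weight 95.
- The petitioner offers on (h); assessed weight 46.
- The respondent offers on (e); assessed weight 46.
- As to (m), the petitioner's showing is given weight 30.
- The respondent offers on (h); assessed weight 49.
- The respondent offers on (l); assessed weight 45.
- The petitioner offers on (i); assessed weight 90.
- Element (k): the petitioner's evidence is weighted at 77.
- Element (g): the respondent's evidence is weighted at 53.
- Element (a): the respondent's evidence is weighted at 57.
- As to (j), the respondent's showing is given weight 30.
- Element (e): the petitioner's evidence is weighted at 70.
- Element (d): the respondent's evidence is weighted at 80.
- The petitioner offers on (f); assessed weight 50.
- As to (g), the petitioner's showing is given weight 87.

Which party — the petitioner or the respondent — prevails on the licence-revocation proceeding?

petitioner

— Issue I —
Stage I.1 — burden on petitioner; standard: a heightened civil standard (weight is at least 70).
    (a): 71 (respondent's 57 disregarded) ≥ 70 [met]
    (b): 72 (respondent's 7 disregarded) ≥ 70 [met]
  Stage I.1 carried; the burden remains with the petitioner.
Stage I.2 — burden on petitioner; standard: a more-likely-than-not showing (weight is at least 48).
    (c): 49 ≥ 48 [met]
    (d): 51 (respondent's 80 disregarded) ≥ 48 [met]
  Stage I.2 is satisfied; the petitioner continues to bear the burden.
Stage I.3 — burden on petitioner; standard: a heightened civil standard (weight is at least 70).
    (e): 70 (respondent's 46 disregarded) ≥ 70 [met]
  The petitioner carries the last stage.
All stages carried — the petitioner prevails on this issue.
— Issue II —
At Stage II.1 the petitioner must meet a more-likely-than-not showing (weight is at least 50): on (f) the weight is 50 (the respondent's 95 is given no effect), ≥ 50, so (f) meets the standard.
  Stage II.1 is satisfied; the onus moves to the respondent.
At Stage II.2 the respondent must meet a more-likely-than-not showing (weight is at least 50): on (g) the weight is 53 (the petitioner's 87 is given no effect), which does reach 50, so (g) meets the standard; on (h) the weight is 49 (the petitioner's 46 is given no effect), which does not reach 50, so (h) does not meet the standard.
  Not every element is met, so the respondent fails to carry Stage II.2.
So the petitioner prevails on this issue.
— Issue III —
Stage III.1 (petitioner, a substantially-more-likely showing, weight exceeds 75): (j) 78 (respondent's 30 disregarded) > 75 — meets; (k) 77 > 75 — meets.
  All elements met. The burden passes to the respondent.
Stage III.2 (respondent, a preponderance, weight is at least 49): (l) 45 < 49 — fails.
  Stage III.2 not carried; the respondent fails its burden.
The petitioner prevails on this issue.
Per-issue: Issue I → petitioner; Issue II → petitioner; Issue III → petitioner. The petitioner must prevail on every issue; overall, the petitioner prevails.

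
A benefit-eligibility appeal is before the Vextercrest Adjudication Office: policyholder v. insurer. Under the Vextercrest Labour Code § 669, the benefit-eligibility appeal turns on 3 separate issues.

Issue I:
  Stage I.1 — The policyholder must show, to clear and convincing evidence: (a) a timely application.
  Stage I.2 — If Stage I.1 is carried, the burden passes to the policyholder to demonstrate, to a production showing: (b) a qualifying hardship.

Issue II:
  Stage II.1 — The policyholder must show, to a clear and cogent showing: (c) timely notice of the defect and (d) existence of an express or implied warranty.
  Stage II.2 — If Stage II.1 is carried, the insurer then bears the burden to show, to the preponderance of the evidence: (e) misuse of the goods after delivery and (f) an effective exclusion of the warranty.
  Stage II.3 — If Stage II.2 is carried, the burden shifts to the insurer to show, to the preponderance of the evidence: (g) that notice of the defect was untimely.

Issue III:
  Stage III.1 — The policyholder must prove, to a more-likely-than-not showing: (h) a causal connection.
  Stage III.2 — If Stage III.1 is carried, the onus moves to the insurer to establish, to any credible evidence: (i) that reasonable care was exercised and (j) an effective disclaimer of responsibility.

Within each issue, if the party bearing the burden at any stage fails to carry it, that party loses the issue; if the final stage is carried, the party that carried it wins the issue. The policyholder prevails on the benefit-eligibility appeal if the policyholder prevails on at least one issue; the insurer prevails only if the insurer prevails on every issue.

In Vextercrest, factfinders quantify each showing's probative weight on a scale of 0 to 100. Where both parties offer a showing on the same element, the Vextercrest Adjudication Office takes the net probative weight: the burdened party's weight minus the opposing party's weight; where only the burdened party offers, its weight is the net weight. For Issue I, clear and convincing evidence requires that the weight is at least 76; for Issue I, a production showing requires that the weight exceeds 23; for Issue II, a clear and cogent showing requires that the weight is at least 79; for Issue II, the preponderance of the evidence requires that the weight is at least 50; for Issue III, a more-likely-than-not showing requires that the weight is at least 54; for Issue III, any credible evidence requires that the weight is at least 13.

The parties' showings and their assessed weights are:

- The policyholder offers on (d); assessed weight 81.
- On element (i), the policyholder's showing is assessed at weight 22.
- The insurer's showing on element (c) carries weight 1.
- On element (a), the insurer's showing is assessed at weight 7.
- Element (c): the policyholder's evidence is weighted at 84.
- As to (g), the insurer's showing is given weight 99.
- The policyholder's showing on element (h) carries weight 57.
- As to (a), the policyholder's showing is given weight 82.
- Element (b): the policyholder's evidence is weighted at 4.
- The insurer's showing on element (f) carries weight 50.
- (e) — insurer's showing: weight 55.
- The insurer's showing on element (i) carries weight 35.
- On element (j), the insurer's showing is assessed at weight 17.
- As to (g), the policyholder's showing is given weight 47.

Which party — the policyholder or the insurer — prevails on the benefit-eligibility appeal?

— Issue I —
Stage I.1 (policyholder, clear and convincing evidence, weight is at least 76): (a) net 82−7=75 < 76 — fails.
  Stage I.1 not carried; the policyholder fails its burden.
The insurer prevails on this issue.
— Issue II —
Stage II.1 — burden on policyholder; standard: a clear and cogent showing (weight is at least 79).
    (c): 84 − 1 = 83 ≥ 79 [met]
    (d): 81 ≥ 79 [met]
  Stage II.1 carried; the burden shifts to the insurer.
Stage II.2 — burden on insurer; standard: the preponderance of the evidence (weight is at least 50).
    (e): 55 ≥ 50 [met]
    (f): 50 ≥ 50 [met]
  Stage II.2 carried; the burden remains with the insurer.
Stage II.3 — burden on insurer; standard: the preponderance of the evidence (weight is at least 50).
    (g): 99 − 47 = 52 ≥ 50 [met]
  All elements met at the final stage.
With every stage satisfied, the insurer prevails on this issue.
— Issue III —
Stage III.1 (policyholder, a more-likely-than-not showing, weight is at least 54): (h) 57 ≥ 54 — meets.
  All elements met. The burden passes to the insurer.
Stage III.2 (insurer, any credible evidence, weight is at least 13): (i) net 35−22=13 ≥ 13 — meets; (j) 17 ≥ 13 — meets.
  The insurer carries the last stage.
With every stage satisfied, the insurer prevails on this issue.
Per-issue: Issue I → insurer; Issue II → insurer; Issue III → insurer. The policyholder must prevail on at least one issue; overall, the insurer prevails.

insurer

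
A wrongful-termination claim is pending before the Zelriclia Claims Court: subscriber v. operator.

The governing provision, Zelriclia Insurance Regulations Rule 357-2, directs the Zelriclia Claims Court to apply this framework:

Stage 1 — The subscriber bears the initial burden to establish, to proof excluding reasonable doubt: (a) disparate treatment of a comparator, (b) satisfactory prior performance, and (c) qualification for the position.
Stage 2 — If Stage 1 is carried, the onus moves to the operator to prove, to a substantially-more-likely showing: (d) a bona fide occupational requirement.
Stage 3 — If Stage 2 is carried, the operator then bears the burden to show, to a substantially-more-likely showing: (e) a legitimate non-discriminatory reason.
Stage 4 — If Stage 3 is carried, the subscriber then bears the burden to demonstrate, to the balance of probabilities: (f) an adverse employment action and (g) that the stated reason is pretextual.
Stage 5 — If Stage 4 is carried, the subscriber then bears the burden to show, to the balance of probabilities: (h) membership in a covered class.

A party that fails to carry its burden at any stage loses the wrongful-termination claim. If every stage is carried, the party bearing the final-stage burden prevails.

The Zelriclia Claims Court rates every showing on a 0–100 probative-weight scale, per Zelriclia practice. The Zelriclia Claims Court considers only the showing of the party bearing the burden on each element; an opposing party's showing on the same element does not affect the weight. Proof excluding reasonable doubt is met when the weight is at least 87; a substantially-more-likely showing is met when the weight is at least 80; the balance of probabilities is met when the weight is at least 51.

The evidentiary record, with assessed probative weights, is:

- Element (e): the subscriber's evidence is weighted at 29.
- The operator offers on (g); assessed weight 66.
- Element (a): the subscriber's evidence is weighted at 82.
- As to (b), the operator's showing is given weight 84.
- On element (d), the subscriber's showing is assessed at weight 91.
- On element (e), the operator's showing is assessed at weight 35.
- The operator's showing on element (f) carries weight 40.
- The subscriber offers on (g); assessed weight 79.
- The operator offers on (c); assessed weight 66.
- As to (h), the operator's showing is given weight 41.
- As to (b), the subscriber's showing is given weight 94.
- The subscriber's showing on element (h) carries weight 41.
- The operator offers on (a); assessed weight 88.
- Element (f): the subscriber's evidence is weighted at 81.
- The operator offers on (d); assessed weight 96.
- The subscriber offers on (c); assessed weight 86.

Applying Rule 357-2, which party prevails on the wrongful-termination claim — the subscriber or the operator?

operator

At Stage 1 the subscriber must meet proof excluding reasonable doubt (weight is at least 87): on (a) the weight is 82 (the operator's 88 is given no effect), < 87, so (a) does not meet the standard; on (b) the weight is 94 (the operator's 84 is given no effect), ≥ 87, so (b) meets the standard; on (c) the weight is 86 (the operator's 66 is given no effect), which does not reach 87, so (c) does not meet the standard.
  Stage 1 not carried; the subscriber fails its burden.
So the operator prevails.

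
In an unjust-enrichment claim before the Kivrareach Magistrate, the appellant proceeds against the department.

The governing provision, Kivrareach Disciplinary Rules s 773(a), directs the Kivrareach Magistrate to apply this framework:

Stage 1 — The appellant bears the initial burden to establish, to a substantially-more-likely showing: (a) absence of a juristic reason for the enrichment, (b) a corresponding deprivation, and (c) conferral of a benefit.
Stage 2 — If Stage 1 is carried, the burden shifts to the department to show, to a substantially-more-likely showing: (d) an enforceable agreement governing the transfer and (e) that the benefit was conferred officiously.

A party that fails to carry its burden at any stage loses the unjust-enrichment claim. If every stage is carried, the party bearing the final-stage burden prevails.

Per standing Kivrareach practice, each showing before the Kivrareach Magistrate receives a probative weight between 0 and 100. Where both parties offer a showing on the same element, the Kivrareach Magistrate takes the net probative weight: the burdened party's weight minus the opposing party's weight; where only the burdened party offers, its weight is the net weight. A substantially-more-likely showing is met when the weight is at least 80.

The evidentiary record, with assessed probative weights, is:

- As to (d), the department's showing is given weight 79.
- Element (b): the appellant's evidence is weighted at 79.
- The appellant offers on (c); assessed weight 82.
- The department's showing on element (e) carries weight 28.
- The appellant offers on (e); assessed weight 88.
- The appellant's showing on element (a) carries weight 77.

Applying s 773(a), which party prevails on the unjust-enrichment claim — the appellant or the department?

department

Stage 1 (appellant, a substantially-more-likely showing, weight is at least 80): (a) 77 < 80 — fails; (b) 79 < 80 — fails; (c) 82 ≥ 80 — meets.
  Not every element is met, so the appellant fails to carry Stage 1.
The analysis ends at Stage 1; the department prevails.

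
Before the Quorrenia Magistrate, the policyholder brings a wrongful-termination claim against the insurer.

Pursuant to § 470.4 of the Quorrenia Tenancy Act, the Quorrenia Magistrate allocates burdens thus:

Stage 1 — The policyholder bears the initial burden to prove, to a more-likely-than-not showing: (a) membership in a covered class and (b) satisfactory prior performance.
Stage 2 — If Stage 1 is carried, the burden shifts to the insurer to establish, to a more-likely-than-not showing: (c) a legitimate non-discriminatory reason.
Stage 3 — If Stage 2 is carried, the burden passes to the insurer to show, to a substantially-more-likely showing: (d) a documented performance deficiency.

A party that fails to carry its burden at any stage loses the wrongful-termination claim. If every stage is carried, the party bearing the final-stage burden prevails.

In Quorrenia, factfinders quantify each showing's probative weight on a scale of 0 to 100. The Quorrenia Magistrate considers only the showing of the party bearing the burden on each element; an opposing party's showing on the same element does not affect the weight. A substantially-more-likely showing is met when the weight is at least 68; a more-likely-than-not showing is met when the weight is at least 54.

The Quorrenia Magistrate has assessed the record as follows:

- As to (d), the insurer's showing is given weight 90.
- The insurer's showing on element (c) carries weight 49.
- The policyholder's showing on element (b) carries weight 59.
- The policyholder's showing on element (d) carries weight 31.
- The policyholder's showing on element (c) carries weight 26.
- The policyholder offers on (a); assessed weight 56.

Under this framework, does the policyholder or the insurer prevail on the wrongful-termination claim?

policyholder

Stage 1 — burden on policyholder; standard: a more-likely-than-not showing (weight is at least 54).
    (a): 56 ≥ 54 [met]
    (b): 59 ≥ 54 [met]
  All elements met. The burden passes to the insurer.
Stage 2 — burden on insurer; standard: a more-likely-than-not showing (weight is at least 54).
    (c): 49 (policyholder's 26 disregarded) < 54 [not met]
  Stage 2 not carried; the insurer fails its burden.
The analysis ends at Stage 2; the policyholder prevails.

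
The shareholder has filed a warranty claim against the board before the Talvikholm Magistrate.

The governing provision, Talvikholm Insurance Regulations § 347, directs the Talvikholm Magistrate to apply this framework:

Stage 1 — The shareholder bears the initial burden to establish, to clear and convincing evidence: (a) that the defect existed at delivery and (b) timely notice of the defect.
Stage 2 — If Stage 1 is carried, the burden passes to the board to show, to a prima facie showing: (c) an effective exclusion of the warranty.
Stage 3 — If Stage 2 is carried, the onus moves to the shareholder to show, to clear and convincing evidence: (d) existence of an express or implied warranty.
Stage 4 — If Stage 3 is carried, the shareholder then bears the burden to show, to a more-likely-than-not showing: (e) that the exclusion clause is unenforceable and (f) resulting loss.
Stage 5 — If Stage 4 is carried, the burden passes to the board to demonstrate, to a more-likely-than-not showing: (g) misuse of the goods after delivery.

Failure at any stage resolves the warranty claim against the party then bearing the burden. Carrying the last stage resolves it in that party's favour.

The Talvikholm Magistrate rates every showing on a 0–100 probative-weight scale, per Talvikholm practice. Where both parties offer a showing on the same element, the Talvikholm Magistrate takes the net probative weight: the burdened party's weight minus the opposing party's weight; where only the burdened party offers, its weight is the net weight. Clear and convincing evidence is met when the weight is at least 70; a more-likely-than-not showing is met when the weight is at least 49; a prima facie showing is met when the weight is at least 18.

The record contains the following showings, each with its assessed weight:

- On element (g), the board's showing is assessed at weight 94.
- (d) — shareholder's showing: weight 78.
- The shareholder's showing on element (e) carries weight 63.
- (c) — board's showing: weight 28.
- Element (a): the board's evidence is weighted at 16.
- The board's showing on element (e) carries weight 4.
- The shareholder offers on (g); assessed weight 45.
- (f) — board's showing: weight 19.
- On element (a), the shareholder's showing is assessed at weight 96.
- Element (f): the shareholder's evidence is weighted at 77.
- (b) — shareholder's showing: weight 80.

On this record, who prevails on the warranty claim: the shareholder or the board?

Stage 1 (shareholder, clear and convincing evidence, weight is at least 70): (a) net 96−16=80 ≥ 70 — meets; (b) 80 ≥ 70 — meets.
  The shareholder carries Stage 1; the board now bears the burden.
Stage 2 (board, a prima facie showing, weight is at least 18): (c) 28 ≥ 18 — meets.
  The board carries Stage 2; the shareholder now bears the burden.
Stage 3 (shareholder, clear and convincing evidence, weight is at least 70): (d) 78 ≥ 70 — meets.
  Stage 3 is satisfied; the shareholder continues to bear the burden.
Stage 4 (shareholder, a more-likely-than-not showing, weight is at least 49): (e) net 63−4=59 ≥ 49 — meets; (f) net 77−19=58 ≥ 49 — meets.
  All elements met. The burden passes to the board.
Stage 5 (board, a more-likely-than-not showing, weight is at least 49): (g) net 94−45=49 ≥ 49 — meets.
  All elements met at the final stage.
All stages carried — the board prevails.

board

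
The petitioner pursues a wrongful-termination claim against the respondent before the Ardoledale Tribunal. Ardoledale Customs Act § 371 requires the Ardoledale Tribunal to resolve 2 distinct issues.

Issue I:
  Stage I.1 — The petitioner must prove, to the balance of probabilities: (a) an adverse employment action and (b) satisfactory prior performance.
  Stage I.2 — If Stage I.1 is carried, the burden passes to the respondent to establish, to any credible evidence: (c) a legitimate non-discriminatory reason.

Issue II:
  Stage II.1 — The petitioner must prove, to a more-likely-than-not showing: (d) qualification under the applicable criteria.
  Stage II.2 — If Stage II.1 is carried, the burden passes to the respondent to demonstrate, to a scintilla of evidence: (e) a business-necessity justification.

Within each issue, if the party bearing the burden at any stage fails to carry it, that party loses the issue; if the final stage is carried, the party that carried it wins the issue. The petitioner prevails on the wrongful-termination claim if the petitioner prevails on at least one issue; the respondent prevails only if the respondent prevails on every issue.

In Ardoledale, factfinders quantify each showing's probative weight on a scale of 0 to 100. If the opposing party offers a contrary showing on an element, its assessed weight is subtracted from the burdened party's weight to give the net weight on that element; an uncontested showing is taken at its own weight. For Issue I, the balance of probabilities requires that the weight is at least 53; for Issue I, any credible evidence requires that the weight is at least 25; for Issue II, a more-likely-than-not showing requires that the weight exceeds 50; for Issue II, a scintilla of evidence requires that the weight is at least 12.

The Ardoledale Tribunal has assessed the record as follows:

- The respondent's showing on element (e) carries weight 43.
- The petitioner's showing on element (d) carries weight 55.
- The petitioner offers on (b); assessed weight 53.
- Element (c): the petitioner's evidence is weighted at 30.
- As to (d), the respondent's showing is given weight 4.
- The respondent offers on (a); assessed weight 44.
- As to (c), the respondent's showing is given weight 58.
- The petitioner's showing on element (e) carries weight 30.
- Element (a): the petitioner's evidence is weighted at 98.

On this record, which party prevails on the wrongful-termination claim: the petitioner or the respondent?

respondent

— Issue I —
Stage I.1 (petitioner, the balance of probabilities, weight is at least 53): (a) net 98−44=54 ≥ 53 — meets; (b) 53 ≥ 53 — meets.
  The petitioner carries Stage I.1; the respondent now bears the burden.
Stage I.2 (respondent, any credible evidence, weight is at least 25): (c) net 58−30=28 ≥ 25 — meets.
  All elements met at the final stage.
With every stage satisfied, the respondent prevails on this issue.
— Issue II —
At Stage II.1 the petitioner must meet a more-likely-than-not showing (weight exceeds 50): on (d) the weight is 55 less the opposing 4 gives net 51, > 50, so (d) meets the standard.
  Stage II.1 is satisfied; the onus moves to the respondent.
At Stage II.2 the respondent must meet a scintilla of evidence (weight is at least 12): on (e) the weight is 43 less the opposing 30 gives net 13, which does reach 12, so (e) meets the standard.
  Stage II.2 carried; the final stage is satisfied.
With every stage satisfied, the respondent prevails on this issue.
Per-issue: Issue I → respondent; Issue II → respondent. The petitioner must prevail on at least one issue; overall, the respondent prevails.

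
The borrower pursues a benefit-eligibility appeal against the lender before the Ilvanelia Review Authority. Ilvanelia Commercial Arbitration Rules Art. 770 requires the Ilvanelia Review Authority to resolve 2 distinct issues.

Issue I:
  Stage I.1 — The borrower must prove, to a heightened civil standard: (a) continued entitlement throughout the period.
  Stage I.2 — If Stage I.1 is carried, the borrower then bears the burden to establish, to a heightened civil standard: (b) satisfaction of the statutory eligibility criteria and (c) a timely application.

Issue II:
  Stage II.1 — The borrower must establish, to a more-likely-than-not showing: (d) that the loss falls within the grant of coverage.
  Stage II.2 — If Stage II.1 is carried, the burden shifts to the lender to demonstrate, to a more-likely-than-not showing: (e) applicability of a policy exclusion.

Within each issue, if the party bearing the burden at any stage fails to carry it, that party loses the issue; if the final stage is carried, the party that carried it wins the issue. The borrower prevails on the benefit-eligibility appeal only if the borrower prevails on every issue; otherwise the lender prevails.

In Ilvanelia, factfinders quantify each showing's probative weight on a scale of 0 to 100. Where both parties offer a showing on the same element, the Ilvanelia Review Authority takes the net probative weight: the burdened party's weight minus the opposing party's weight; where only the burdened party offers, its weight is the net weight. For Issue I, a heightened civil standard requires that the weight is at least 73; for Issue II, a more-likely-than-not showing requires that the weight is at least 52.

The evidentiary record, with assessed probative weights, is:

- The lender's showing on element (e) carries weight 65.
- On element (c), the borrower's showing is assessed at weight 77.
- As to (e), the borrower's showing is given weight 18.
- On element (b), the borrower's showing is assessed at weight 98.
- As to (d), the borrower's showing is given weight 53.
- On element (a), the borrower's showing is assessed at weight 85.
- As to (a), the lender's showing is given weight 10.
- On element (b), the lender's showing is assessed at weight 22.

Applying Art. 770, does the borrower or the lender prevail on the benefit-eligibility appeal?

borrower

— Issue I —
At Stage I.1 the borrower must meet a heightened civil standard (weight is at least 73): on (a) the weight is 85 less the opposing 10 gives net 75, which does reach 73, so (a) meets the standard.
  All elements met. The borrower retains the burden for Stage I.2.
At Stage I.2 the borrower must meet a heightened civil standard (weight is at least 73): on (b) the weight is 98 less the opposing 22 gives net 76, ≥ 73, so (b) meets the standard; on (c) the weight is 77, ≥ 73, so (c) meets the standard.
  The borrower carries the last stage.
All stages carried — the borrower prevails on this issue.
— Issue II —
Stage II.1 — burden on borrower; standard: a more-likely-than-not showing (weight is at least 52).
    (d): 53 ≥ 52 [met]
  The borrower carries Stage II.1; the lender now bears the burden.
Stage II.2 — burden on lender; standard: a more-likely-than-not showing (weight is at least 52).
    (e): 65 − 18 = 47 < 52 [not met]
  Not every element is met, so the lender fails to carry Stage II.2.
The borrower prevails on this issue.
Per-issue: Issue I → borrower; Issue II → borrower. The borrower must prevail on every issue; overall, the borrower prevails.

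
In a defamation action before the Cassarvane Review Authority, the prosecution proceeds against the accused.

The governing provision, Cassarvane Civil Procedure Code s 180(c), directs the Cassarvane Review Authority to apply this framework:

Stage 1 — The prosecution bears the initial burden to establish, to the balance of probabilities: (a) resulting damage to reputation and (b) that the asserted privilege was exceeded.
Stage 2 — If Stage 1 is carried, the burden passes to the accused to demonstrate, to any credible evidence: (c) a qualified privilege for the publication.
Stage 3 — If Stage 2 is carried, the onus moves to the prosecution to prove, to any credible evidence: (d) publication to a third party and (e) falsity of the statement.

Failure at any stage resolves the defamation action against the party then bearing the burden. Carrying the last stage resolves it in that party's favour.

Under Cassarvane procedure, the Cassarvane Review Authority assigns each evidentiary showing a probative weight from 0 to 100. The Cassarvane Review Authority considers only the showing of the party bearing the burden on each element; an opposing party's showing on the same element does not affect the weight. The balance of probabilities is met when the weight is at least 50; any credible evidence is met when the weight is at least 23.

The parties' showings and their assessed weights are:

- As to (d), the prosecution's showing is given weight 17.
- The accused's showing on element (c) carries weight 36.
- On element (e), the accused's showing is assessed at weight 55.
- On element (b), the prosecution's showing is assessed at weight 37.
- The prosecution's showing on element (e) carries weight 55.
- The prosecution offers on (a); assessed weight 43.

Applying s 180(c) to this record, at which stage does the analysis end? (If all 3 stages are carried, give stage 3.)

At Stage 1 the prosecution must meet the balance of probabilities (weight is at least 50): on (a) the weight is 43, < 50, so (a) does not meet the standard; on (b) the weight is 37, < 50, so (b) does not meet the standard.
  Stage 1 not carried; the prosecution fails its burden.
So the accused prevails.

stage 1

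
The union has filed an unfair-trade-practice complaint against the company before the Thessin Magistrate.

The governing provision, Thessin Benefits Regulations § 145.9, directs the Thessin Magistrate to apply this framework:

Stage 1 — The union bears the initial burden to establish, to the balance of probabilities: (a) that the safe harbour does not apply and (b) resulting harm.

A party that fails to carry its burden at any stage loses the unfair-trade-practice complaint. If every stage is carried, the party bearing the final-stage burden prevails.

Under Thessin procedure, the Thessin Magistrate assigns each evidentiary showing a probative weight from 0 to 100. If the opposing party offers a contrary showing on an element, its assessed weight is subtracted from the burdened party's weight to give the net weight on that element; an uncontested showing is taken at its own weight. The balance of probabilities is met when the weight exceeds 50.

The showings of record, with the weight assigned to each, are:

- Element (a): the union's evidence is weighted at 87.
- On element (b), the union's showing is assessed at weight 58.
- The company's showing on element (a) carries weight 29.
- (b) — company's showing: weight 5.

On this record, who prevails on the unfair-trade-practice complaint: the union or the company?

At Stage 1 the union must meet the balance of probabilities (weight exceeds 50): on (a) the weight is 87 less the opposing 29 gives net 58, > 50, so (a) meets the standard; on (b) the weight is 58 less the opposing 5 gives net 53, which does exceed 50, so (b) meets the standard.
  Stage 1 carried; the final stage is satisfied.
With every stage satisfied, the union prevails.

union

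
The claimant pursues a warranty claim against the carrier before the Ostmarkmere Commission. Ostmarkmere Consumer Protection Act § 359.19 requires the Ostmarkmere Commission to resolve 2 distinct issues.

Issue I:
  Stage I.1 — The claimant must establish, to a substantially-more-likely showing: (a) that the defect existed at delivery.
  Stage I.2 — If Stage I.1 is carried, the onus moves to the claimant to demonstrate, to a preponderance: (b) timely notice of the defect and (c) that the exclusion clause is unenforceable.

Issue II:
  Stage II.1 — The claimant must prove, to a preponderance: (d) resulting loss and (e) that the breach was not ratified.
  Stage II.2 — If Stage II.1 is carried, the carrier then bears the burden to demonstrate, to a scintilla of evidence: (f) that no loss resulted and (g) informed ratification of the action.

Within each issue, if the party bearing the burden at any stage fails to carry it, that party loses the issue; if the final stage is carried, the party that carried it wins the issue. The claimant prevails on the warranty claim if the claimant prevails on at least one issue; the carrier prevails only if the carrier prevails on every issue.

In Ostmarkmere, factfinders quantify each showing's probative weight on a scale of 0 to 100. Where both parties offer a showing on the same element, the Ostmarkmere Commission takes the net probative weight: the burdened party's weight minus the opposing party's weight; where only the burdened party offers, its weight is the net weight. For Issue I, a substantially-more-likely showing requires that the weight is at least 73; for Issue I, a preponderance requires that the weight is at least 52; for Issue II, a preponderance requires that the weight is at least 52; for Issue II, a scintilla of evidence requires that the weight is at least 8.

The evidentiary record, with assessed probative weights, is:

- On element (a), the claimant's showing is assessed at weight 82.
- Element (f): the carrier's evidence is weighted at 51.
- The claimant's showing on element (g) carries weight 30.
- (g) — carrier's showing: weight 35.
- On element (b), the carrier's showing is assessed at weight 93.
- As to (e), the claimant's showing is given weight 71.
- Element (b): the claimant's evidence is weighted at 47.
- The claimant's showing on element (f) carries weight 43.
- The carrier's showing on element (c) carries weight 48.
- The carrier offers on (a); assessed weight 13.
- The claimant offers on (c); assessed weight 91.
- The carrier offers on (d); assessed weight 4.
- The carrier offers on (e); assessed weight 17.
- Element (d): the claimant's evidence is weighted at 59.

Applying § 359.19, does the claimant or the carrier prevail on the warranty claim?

— Issue I —
Stage I.1 — burden on claimant; standard: a substantially-more-likely showing (weight is at least 73).
    (a): 82 − 13 = 69 < 73 [not met]
  Stage I.1 not carried; the claimant fails its burden.
The carrier prevails on this issue.
— Issue II —
Stage II.1 (claimant, a preponderance, weight is at least 52): (d) net 59−4=55 ≥ 52 — meets; (e) net 71−17=54 ≥ 52 — meets.
  Stage II.1 is satisfied; the onus moves to the carrier.
Stage II.2 (carrier, a scintilla of evidence, weight is at least 8): (f) net 51−43=8 ≥ 8 — meets; (g) net 35−30=5 < 8 — fails.
  Not every element is met, so the carrier fails to carry Stage II.2.
The analysis ends at Stage II.2; the claimant prevails on this issue.
Per-issue: Issue I → carrier; Issue II → claimant. The claimant must prevail on at least one issue; overall, the claimant prevails.

claimant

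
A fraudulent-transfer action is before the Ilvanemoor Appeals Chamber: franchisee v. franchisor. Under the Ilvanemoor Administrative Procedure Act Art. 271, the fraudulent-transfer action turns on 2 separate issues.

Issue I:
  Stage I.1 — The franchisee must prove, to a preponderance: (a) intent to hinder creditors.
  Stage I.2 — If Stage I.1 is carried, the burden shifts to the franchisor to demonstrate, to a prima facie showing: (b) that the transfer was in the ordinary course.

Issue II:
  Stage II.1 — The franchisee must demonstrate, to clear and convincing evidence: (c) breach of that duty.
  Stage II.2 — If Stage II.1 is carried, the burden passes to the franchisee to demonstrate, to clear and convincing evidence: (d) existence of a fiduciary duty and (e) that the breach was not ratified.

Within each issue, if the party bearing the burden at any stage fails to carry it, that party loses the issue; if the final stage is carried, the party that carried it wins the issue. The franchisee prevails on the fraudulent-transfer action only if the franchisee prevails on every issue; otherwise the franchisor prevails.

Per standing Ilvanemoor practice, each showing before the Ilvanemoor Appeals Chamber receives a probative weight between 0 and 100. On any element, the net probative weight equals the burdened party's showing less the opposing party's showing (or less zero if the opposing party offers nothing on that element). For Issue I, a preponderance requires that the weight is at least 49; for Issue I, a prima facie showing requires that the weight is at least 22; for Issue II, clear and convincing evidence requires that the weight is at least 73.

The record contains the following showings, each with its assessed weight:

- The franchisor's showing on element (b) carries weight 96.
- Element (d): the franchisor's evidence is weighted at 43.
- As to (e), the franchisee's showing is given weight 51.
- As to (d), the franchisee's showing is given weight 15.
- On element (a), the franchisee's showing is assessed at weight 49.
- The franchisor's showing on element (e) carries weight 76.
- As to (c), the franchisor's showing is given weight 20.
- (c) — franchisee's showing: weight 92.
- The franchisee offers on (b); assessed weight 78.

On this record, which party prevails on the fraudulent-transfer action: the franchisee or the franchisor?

franchisor

— Issue I —
Stage I.1 (franchisee, a preponderance, weight is at least 49): (a) 49 ≥ 49 — meets.
  Stage I.1 carried; the burden shifts to the franchisor.
Stage I.2 (franchisor, a prima facie showing, weight is at least 22): (b) net 96−78=18 < 22 — fails.
  Not every element is met, so the franchisor fails to carry Stage I.2.
The franchisee prevails on this issue.
— Issue II —
Stage II.1 — burden on franchisee; standard: clear and convincing evidence (weight is at least 73).
    (c): 92 − 20 = 72 < 73 [not met]
  The franchisee does not carry Stage II.1.
So the franchisor prevails on this issue.
Per-issue: Issue I → franchisee; Issue II → franchisor. The franchisee must prevail on every issue; overall, the franchisor prevails.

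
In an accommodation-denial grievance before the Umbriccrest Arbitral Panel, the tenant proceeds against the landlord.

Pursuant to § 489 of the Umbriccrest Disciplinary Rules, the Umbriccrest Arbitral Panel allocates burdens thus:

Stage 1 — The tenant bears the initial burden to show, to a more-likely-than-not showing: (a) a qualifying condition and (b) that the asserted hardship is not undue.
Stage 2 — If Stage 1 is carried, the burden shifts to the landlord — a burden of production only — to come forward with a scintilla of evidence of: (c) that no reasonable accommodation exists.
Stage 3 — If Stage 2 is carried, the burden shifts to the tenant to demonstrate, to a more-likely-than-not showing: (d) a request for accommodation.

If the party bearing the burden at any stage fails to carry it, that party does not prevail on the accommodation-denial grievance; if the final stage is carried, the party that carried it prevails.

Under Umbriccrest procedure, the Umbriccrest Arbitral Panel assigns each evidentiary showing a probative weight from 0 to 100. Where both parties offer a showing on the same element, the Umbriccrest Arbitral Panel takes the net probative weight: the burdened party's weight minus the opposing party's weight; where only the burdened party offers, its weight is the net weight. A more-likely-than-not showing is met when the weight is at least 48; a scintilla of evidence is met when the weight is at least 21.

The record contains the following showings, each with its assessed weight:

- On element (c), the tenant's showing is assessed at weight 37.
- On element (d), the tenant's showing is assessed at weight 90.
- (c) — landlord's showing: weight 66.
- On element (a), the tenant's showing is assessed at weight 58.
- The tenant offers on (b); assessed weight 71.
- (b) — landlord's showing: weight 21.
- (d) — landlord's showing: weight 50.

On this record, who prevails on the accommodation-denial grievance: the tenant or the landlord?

landlord

At Stage 1 the tenant must meet a more-likely-than-not showing (weight is at least 48): on (a) the weight is 58, which does reach 48, so (a) meets the standard; on (b) the weight is 71 less the opposing 21 gives net 50, which does reach 48, so (b) meets the standard.
  The tenant carries Stage 1; the landlord now bears the burden.
At Stage 2 the landlord must meet a scintilla of evidence (weight is at least 21): on (c) the weight is 66 less the opposing 37 gives net 29, ≥ 21, so (c) meets the standard.
  The landlord carries Stage 2; the tenant now bears the burden.
At Stage 3 the tenant must meet a more-likely-than-not showing (weight is at least 48): on (d) the weight is 90 less the opposing 50 gives net 40, which does not reach 48, so (d) does not meet the standard.
  Not every element is met, so the tenant fails to carry Stage 3.
The analysis ends at Stage 3; the landlord prevails.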